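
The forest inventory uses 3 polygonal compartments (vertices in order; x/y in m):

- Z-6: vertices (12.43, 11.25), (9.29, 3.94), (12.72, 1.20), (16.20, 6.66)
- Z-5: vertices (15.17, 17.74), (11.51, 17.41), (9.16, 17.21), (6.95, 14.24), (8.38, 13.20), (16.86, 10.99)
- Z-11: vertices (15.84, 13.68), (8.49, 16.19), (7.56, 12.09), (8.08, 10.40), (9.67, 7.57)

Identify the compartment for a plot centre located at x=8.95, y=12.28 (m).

Cast a ray rightward from (8.95, 12.28). For each polygon, the edges (by vertex number in listed order) whose endpoints lie on opposite sides of y = 12.28, where each meets that height, and whether that is right or left of the point:
Z-6: no edge straddles that height → 0 crossings.
Z-5: 5–6 at x≈11.910 (right), 6–1 at x≈16.537 (right) → 2 crossings.
Z-11: 2–3 at x≈7.603 (left), 5–1 at x≈14.426 (right) → 1 crossing.
Only Z-11 has an odd count, so the point is inside Z-11.

Z-11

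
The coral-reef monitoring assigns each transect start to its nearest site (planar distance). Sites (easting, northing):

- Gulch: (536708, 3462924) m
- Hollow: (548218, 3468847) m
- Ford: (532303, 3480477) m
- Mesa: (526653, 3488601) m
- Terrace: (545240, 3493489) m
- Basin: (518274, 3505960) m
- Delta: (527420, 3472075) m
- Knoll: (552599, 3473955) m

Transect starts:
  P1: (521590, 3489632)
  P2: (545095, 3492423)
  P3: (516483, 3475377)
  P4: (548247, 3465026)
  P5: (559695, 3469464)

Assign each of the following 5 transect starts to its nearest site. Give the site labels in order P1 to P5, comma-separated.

Mesa, Terrace, Delta, Hollow, Knoll

P1 → Mesa (d²=26696930.00)
P2 → Terrace (d²=1157381.00)
P3 → Delta (d²=130521173.00)
P4 → Hollow (d²=14600882.00)
P5 → Knoll (d²=70522297.00)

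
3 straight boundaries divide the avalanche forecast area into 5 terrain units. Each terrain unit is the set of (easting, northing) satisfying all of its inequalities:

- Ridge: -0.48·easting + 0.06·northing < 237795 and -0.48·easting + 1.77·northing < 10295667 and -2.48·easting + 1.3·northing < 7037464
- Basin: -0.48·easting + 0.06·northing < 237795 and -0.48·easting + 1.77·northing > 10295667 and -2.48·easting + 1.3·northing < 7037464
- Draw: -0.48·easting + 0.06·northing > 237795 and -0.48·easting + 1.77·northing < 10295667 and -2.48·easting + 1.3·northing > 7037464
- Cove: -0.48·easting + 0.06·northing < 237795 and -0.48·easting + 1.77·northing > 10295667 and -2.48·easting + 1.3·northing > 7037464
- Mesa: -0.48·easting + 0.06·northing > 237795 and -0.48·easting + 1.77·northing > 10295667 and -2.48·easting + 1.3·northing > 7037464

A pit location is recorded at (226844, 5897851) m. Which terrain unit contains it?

-0.48·226844 + 0.06·5897851 = 244985.940, which is > 237795
-0.48·226844 + 1.77·5897851 = 10330311.150, which is > 10295667
-2.48·226844 + 1.3·5897851 = 7104633.180, which is > 7037464
This sign pattern matches Mesa.

Mesa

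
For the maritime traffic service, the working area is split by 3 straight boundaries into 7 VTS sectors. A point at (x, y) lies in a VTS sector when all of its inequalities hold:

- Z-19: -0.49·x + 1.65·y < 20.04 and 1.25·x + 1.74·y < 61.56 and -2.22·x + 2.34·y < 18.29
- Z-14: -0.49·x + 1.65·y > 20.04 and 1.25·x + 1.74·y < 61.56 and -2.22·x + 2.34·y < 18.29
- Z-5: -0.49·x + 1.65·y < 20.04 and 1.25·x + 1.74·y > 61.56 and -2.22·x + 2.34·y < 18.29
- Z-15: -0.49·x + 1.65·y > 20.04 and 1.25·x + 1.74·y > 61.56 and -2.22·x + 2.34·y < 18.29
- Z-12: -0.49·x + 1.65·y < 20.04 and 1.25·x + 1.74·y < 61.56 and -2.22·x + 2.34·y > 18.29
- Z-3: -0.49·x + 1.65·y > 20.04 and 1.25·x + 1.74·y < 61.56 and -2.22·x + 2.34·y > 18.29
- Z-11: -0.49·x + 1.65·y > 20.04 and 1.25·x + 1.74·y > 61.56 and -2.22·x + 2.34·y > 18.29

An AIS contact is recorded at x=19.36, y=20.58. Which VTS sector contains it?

Z-14

-0.49·19.36 + 1.65·20.58 = 24.471, which is > 20.04
1.25·19.36 + 1.74·20.58 = 60.009, which is < 61.56
-2.22·19.36 + 2.34·20.58 = 5.178, which is < 18.29
This sign pattern matches Z-14.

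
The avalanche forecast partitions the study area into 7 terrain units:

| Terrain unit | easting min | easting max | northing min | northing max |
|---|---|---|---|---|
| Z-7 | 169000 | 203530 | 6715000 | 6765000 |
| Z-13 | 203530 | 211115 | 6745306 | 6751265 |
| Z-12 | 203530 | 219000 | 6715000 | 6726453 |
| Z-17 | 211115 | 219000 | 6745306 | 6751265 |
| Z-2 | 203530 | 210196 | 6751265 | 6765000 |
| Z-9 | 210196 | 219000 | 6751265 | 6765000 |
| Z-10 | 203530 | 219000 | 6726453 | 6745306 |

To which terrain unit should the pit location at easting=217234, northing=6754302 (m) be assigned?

The point has easting = 217234 and northing = 6754302.
Only Z-9 satisfies 210196 ≤ easting ≤ 219000 and 6751265 ≤ northing ≤ 6765000.

Z-9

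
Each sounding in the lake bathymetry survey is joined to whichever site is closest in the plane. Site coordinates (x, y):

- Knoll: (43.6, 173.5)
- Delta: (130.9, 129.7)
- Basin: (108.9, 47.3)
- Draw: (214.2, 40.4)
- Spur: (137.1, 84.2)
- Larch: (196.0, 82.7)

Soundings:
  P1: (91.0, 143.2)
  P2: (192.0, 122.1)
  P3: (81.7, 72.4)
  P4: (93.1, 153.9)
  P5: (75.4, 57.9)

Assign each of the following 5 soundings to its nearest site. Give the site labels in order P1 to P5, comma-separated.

P1 → Delta (d²=1774.26)
P2 → Larch (d²=1568.36)
P3 → Basin (d²=1369.85)
P4 → Delta (d²=2014.48)
P5 → Basin (d²=1234.61)

Delta, Larch, Basin, Delta, Basin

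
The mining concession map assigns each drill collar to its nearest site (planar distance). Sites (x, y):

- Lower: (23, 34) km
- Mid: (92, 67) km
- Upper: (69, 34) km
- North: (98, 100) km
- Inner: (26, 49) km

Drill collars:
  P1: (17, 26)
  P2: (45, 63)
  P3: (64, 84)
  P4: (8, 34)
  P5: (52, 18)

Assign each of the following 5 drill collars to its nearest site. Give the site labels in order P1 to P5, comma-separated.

P1 → Lower (d²=100.00)
P2 → Inner (d²=557.00)
P3 → Mid (d²=1073.00)
P4 → Lower (d²=225.00)
P5 → Upper (d²=545.00)

Lower, Inner, Mid, Lower, Upper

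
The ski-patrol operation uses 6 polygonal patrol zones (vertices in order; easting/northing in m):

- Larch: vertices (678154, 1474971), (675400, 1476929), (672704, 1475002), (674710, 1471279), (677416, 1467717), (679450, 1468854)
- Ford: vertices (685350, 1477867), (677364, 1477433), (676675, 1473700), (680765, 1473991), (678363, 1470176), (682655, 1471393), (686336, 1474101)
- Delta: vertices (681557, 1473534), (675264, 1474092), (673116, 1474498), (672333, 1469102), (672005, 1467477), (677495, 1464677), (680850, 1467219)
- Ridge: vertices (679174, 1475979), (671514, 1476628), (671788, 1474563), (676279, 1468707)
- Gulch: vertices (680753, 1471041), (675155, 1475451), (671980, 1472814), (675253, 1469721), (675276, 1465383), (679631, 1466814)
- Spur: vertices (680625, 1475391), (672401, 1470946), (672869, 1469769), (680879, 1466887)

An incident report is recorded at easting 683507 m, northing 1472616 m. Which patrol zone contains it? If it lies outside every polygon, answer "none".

Ford

Cast a ray rightward from (683507, 1472616). For each polygon, the edges (by vertex number in listed order) whose endpoints lie on opposite sides of northing = 1472616, where each meets that height, and whether that is right or left of the point:
Larch: 3–4 at easting≈673989.6 (left), 6–1 at easting≈678653.0 (left) → 0 crossings.
Ford: 4–5 at easting≈679899.3 (left), 6–7 at easting≈684317.4 (right) → 1 crossing.
Delta: 3–4 at easting≈672842.9 (left), 7–1 at easting≈681454.2 (left) → 0 crossings.
Ridge: 3–4 at easting≈673281.2 (left), 4–1 at easting≈677835.2 (left) → 0 crossings.
Gulch: 1–2 at easting≈678753.7 (left), 3–4 at easting≈672189.5 (left) → 0 crossings.
Spur: 1–2 at easting≈675490.8 (left), 4–1 at easting≈680707.9 (left) → 0 crossings.
Only Ford has an odd count, so the point is inside Ford.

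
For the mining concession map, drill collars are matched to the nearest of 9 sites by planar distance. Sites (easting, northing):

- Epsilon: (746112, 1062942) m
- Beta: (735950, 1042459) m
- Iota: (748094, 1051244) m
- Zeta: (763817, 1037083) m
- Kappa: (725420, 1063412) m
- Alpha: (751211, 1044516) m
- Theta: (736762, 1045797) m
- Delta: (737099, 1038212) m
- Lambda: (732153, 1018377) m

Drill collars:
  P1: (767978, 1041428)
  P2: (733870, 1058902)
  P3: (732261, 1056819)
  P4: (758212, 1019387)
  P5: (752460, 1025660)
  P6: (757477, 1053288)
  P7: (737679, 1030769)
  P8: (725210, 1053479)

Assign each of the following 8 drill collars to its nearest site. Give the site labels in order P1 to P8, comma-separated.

Zeta, Kappa, Kappa, Zeta, Zeta, Iota, Delta, Kappa

P1 → Zeta (d²=36192946.00)
P2 → Kappa (d²=91742600.00)
P3 → Kappa (d²=90266930.00)
P4 → Zeta (d²=344564441.00)
P5 → Zeta (d²=259466378.00)
P6 → Iota (d²=92218625.00)
P7 → Delta (d²=55734649.00)
P8 → Kappa (d²=98708589.00)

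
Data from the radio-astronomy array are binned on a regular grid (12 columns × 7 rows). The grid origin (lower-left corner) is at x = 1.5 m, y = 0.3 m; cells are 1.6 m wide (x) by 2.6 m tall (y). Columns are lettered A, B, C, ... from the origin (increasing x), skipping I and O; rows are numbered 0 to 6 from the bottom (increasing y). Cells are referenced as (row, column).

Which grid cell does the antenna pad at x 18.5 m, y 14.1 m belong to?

Column index: ⌊(18.5 − 1.5) / 1.6⌋ = ⌊10.625⌋ = 10 → column L
Row offset from origin: ⌊(14.1 − 0.3) / 2.6⌋ = ⌊5.308⌋ = 5 → row 5

(5, L)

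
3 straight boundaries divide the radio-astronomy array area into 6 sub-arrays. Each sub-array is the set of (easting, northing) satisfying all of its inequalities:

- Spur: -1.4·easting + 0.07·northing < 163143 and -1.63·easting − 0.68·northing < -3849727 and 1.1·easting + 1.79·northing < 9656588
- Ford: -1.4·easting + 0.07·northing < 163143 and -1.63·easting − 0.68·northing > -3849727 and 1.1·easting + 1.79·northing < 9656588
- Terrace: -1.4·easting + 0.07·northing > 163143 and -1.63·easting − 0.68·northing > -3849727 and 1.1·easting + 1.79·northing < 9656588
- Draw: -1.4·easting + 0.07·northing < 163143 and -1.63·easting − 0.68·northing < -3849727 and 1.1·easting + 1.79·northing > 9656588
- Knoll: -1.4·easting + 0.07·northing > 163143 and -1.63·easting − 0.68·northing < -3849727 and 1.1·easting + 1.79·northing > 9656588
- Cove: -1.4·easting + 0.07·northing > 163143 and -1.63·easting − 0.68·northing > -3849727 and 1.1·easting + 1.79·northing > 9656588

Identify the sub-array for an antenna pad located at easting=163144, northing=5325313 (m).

Draw

-1.4·163144 + 0.07·5325313 = 144370.310, which is < 163143
-1.63·163144 − 0.68·5325313 = -3887137.560, which is < -3849727
1.1·163144 + 1.79·5325313 = 9711768.670, which is > 9656588
This sign pattern matches Draw.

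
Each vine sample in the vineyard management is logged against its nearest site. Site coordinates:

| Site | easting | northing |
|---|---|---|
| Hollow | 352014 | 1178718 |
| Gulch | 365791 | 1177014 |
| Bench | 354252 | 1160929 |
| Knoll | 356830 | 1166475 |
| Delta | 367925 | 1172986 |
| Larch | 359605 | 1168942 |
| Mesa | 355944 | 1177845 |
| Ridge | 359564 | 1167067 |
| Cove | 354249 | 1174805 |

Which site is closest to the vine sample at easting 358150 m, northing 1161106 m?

Bench

Squared distances to each site:
Hollow: 347833040.000; Gulch: 311449345.000; Bench: 15225733.000; Knoll: 30568561.000; Delta: 236685025.000; Larch: 63519921.000; Mesa: 285060557.000; Ridge: 37532917.000; Cove: 202880402.000.
Minimum at Bench.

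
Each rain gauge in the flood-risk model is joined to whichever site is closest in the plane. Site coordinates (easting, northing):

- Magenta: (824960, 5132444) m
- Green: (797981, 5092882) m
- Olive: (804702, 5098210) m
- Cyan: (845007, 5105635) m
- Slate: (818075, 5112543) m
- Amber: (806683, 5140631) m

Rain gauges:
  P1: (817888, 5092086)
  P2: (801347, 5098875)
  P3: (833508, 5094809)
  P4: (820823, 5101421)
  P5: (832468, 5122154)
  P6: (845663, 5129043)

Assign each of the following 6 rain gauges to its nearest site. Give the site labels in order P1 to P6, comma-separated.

P1 → Olive (d²=211373972.00)
P2 → Olive (d²=11698250.00)
P3 → Cyan (d²=249429277.00)
P4 → Slate (d²=131250388.00)
P5 → Magenta (d²=162254164.00)
P6 → Magenta (d²=440181010.00)

Olive, Olive, Cyan, Slate, Magenta, Magenta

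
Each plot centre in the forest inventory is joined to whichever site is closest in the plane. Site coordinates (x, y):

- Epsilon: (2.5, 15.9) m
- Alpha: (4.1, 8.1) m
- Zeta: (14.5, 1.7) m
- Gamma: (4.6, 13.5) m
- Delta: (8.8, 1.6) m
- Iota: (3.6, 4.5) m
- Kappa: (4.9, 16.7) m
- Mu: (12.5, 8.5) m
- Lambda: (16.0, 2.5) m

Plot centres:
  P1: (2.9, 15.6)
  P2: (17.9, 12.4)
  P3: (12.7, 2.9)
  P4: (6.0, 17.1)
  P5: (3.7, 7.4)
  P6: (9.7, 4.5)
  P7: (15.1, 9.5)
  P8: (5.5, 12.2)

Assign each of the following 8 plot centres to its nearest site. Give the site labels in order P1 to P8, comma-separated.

Epsilon, Mu, Zeta, Kappa, Alpha, Delta, Mu, Gamma

P1 → Epsilon (d²=0.25)
P2 → Mu (d²=44.37)
P3 → Zeta (d²=4.68)
P4 → Kappa (d²=1.37)
P5 → Alpha (d²=0.65)
P6 → Delta (d²=9.22)
P7 → Mu (d²=7.76)
P8 → Gamma (d²=2.50)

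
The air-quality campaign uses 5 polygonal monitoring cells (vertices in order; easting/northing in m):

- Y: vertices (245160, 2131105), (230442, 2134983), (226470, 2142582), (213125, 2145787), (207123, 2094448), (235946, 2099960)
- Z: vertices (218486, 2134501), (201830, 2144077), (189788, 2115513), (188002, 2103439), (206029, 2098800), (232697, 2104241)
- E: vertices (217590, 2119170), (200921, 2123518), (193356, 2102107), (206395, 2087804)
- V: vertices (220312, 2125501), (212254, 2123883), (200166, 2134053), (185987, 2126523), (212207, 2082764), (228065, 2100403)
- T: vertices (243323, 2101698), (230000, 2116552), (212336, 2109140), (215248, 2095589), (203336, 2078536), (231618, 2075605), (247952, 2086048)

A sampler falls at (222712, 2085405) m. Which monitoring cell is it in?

T

Cast a ray rightward from (222712, 2085405). For each polygon, the edges (by vertex number in listed order) whose endpoints lie on opposite sides of northing = 2085405, where each meets that height, and whether that is right or left of the point:
Y: no edge straddles that height → 0 crossings.
Z: no edge straddles that height → 0 crossings.
E: no edge straddles that height → 0 crossings.
V: 4–5 at easting≈210624.5 (left), 5–6 at easting≈214581.3 (left) → 0 crossings.
T: 4–5 at easting≈208134.2 (left), 6–7 at easting≈246946.3 (right) → 1 crossing.
Only T has an odd count, so the point is inside T.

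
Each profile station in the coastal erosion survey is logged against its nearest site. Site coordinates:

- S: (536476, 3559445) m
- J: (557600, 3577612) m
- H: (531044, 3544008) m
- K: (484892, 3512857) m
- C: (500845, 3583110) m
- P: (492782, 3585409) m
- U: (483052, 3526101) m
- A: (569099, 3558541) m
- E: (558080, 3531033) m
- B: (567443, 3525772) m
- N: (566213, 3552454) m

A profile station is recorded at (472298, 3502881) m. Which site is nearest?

Squared distances to each site:
S: 7318301780.000; J: 12861153565.000; H: 5142522645.000; K: 258129412.000; C: 7251623650.000; P: 7230465040.000; U: 654816916.000; A: 12468469201.000; E: 8151086628.000; B: 9576568906.000; N: 11277509554.000.
Minimum at K.

K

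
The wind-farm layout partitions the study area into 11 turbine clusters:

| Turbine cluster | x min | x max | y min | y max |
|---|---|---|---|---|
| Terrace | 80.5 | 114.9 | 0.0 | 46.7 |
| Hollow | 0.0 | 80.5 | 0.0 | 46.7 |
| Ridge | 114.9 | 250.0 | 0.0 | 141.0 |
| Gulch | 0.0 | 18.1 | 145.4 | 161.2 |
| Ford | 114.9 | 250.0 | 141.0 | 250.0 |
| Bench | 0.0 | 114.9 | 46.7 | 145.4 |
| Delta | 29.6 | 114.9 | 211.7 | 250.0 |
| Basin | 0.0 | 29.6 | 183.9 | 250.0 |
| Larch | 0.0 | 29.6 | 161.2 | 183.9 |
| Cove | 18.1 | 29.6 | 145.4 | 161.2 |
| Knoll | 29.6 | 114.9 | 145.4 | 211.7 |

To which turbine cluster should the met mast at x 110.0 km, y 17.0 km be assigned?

The point has x = 110.0 and y = 17.0.
Only Terrace satisfies 80.5 ≤ x ≤ 114.9 and 0.0 ≤ y ≤ 46.7.

Terrace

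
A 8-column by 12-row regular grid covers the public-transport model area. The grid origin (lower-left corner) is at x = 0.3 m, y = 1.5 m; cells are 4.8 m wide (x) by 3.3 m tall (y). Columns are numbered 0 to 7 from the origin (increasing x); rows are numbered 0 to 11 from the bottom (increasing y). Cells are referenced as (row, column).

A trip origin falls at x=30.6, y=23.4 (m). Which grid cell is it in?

Column index: ⌊(30.6 − 0.3) / 4.8⌋ = ⌊6.312⌋ = 6
Row offset from origin: ⌊(23.4 − 1.5) / 3.3⌋ = ⌊6.636⌋ = 6 → row 6

(6, 6)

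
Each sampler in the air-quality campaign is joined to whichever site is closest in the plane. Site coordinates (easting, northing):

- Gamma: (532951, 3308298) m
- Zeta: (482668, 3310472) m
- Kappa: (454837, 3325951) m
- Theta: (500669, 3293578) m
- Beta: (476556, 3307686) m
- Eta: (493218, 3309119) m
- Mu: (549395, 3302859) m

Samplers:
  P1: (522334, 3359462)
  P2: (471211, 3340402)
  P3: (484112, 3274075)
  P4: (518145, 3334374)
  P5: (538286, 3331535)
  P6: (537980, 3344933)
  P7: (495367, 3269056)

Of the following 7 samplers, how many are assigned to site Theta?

P1 → Gamma
P2 → Kappa
P3 → Theta
P4 → Gamma
P5 → Gamma
P6 → Gamma
P7 → Theta
2 of the 7 go to Theta.

2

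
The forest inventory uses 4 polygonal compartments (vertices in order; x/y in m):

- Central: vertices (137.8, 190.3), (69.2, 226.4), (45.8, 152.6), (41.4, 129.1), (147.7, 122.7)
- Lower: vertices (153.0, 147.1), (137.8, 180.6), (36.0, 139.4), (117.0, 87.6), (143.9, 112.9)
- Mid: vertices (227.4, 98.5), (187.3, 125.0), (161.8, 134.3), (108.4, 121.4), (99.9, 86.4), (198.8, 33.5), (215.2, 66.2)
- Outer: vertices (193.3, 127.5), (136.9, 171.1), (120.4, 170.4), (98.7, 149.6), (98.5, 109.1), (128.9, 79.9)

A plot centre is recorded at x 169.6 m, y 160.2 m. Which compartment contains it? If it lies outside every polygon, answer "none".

Cast a ray rightward from (169.6, 160.2). For each polygon, the edges (by vertex number in listed order) whose endpoints lie on opposite sides of y = 160.2, where each meets that height, and whether that is right or left of the point:
Central: 2–3 at x≈48.21 (left), 5–1 at x≈142.21 (left) → 0 crossings.
Lower: 1–2 at x≈147.06 (left), 2–3 at x≈87.39 (left) → 0 crossings.
Mid: no edge straddles that height → 0 crossings.
Outer: 1–2 at x≈151.00 (left), 3–4 at x≈109.76 (left) → 0 crossings.
All counts are even, so the point lies outside every listed polygon.

none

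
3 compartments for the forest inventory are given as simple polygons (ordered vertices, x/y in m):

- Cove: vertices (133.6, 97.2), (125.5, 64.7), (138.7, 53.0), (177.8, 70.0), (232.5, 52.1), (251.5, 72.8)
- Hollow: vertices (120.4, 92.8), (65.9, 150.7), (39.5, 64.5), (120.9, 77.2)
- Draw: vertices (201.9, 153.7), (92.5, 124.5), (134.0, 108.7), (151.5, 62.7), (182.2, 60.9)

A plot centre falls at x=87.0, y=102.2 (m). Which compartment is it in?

Cast a ray rightward from (87.0, 102.2). For each polygon, the edges (by vertex number in listed order) whose endpoints lie on opposite sides of y = 102.2, where each meets that height, and whether that is right or left of the point:
Cove: no edge straddles that height → 0 crossings.
Hollow: 1–2 at x≈111.55 (right), 2–3 at x≈51.05 (left) → 1 crossing.
Draw: 3–4 at x≈136.47 (right), 5–1 at x≈190.97 (right) → 2 crossings.
Only Hollow has an odd count, so the point is inside Hollow.

Hollow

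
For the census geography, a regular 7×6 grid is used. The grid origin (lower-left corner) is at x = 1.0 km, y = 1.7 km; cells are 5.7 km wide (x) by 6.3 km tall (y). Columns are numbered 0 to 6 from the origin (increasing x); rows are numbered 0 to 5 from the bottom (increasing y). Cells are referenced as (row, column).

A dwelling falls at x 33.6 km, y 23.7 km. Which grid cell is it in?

(3, 5)

Column index: ⌊(33.6 − 1.0) / 5.7⌋ = ⌊5.719⌋ = 5
Row offset from origin: ⌊(23.7 − 1.7) / 6.3⌋ = ⌊3.492⌋ = 3 → row 3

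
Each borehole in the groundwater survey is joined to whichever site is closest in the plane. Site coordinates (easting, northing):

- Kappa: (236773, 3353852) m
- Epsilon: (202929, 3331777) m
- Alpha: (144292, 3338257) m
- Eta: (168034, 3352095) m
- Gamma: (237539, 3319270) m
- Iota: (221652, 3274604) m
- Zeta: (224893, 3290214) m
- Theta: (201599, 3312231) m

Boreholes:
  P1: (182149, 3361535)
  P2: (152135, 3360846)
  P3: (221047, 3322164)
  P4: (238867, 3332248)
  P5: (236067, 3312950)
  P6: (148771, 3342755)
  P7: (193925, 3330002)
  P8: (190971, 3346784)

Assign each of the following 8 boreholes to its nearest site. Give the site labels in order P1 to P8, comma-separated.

P1 → Eta (d²=288346825.00)
P2 → Eta (d²=329358202.00)
P3 → Gamma (d²=280361300.00)
P4 → Gamma (d²=170192068.00)
P5 → Gamma (d²=42109184.00)
P6 → Alpha (d²=40293445.00)
P7 → Epsilon (d²=84222641.00)
P8 → Epsilon (d²=368203813.00)

Eta, Eta, Gamma, Gamma, Gamma, Alpha, Epsilon, Epsilon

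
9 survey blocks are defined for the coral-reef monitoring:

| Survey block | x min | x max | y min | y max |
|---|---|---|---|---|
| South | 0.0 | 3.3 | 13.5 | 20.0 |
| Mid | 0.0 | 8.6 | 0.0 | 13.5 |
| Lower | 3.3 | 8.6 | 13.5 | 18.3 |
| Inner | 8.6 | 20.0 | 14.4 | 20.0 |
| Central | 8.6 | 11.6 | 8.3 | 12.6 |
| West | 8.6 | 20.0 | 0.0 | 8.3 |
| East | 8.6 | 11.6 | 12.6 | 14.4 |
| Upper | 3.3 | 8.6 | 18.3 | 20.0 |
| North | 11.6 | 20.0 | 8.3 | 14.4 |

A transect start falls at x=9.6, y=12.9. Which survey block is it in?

East

The point has x = 9.6 and y = 12.9.
Only East satisfies 8.6 ≤ x ≤ 11.6 and 12.6 ≤ y ≤ 14.4.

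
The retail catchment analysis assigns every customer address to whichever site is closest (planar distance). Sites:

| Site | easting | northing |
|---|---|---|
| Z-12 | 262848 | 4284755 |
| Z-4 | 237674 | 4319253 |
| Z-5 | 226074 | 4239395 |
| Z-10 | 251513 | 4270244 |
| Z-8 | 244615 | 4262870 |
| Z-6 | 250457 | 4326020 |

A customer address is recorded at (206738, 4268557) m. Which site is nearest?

Z-5

Squared distances to each site:
Z-12: 3410707304.000; Z-4: 3527120512.000; Z-5: 1224303140.000; Z-10: 2007646594.000; Z-8: 1467009098.000; Z-6: 5213347330.000.
Minimum at Z-5.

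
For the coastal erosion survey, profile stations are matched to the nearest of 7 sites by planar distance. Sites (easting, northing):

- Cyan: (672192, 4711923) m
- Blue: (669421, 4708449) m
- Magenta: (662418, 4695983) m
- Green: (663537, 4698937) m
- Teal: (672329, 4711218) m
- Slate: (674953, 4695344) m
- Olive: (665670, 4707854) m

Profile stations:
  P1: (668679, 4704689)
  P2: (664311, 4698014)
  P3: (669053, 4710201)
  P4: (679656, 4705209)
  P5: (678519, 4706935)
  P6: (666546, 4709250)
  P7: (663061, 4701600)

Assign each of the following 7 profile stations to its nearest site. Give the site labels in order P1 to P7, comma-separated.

P1 → Blue (d²=14688164.00)
P2 → Green (d²=1451005.00)
P3 → Blue (d²=3204928.00)
P4 → Teal (d²=89793010.00)
P5 → Teal (d²=56660189.00)
P6 → Olive (d²=2716192.00)
P7 → Green (d²=7318145.00)

Blue, Green, Blue, Teal, Teal, Olive, Green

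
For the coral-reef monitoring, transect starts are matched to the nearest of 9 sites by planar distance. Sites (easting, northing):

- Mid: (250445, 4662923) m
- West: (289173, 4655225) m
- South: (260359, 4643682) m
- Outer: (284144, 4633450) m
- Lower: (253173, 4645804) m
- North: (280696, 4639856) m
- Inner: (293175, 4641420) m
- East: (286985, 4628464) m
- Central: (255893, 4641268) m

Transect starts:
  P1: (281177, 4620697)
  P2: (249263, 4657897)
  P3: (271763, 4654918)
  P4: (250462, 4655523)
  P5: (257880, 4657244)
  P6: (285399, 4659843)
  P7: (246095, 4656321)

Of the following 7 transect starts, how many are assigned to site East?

1

P1 → East
P2 → Mid
P3 → South
P4 → Mid
P5 → Mid
P6 → West
P7 → Mid
1 of the 7 goes to East.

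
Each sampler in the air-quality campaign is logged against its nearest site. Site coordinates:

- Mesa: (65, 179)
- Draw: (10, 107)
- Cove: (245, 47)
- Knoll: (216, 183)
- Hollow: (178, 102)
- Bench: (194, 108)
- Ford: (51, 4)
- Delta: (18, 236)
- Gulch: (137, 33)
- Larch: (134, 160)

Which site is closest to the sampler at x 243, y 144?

Knoll

Squared distances to each site:
Mesa: 32909.000; Draw: 55658.000; Cove: 9413.000; Knoll: 2250.000; Hollow: 5989.000; Bench: 3697.000; Ford: 56464.000; Delta: 59089.000; Gulch: 23557.000; Larch: 12137.000.
Minimum at Knoll.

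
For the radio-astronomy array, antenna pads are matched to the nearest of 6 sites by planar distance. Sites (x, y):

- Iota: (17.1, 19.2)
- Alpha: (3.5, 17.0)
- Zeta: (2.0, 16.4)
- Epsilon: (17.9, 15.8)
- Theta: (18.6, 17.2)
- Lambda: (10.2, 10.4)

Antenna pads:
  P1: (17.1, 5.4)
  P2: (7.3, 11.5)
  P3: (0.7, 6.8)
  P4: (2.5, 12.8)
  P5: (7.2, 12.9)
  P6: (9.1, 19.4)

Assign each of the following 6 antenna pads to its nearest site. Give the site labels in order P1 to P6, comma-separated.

P1 → Lambda (d²=72.61)
P2 → Lambda (d²=9.62)
P3 → Zeta (d²=93.85)
P4 → Zeta (d²=13.21)
P5 → Lambda (d²=15.25)
P6 → Alpha (d²=37.12)

Lambda, Lambda, Zeta, Zeta, Lambda, Alpha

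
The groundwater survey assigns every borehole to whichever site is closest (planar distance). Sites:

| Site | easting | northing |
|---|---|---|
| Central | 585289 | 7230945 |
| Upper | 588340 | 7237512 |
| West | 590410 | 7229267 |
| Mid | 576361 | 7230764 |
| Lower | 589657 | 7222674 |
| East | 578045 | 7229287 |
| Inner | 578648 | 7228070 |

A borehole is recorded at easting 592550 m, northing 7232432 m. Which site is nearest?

Squared distances to each site:
Central: 54933290.000; Upper: 43530500.000; West: 14596825.000; Mid: 264865945.000; Lower: 103588013.000; East: 220286050.000; Inner: 212292648.000.
Minimum at West.

West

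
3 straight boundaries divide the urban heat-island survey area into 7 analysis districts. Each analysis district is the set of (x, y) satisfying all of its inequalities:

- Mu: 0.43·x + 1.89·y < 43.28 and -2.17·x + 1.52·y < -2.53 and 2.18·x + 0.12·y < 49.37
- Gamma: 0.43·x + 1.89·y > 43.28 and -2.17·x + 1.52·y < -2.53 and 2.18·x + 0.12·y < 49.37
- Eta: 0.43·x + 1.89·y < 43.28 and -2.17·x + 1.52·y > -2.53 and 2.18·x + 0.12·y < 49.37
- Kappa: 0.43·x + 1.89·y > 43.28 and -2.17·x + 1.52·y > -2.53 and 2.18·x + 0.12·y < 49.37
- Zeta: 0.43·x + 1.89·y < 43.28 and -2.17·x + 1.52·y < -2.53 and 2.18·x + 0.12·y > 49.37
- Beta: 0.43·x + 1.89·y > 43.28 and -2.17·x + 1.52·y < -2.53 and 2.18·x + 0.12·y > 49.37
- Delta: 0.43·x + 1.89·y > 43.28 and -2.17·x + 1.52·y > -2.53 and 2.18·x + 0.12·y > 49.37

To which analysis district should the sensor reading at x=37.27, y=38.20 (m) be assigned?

Beta

0.43·37.27 + 1.89·38.20 = 88.224, which is > 43.28
-2.17·37.27 + 1.52·38.20 = -22.812, which is < -2.53
2.18·37.27 + 0.12·38.20 = 85.833, which is > 49.37
This sign pattern matches Beta.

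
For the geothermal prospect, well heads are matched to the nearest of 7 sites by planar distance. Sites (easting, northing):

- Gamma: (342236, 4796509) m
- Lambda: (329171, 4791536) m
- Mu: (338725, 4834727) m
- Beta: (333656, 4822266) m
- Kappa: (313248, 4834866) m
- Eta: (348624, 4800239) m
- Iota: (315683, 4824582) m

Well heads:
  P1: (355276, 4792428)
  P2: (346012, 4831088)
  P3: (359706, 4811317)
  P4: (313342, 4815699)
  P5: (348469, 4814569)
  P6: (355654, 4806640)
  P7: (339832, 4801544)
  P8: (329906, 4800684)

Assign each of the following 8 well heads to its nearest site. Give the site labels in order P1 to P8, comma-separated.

P1 → Eta (d²=105260825.00)
P2 → Mu (d²=66342690.00)
P3 → Eta (d²=245532808.00)
P4 → Iota (d²=84387970.00)
P5 → Eta (d²=205372925.00)
P6 → Eta (d²=90393701.00)
P7 → Gamma (d²=31130441.00)
P8 → Lambda (d²=84226129.00)

Eta, Mu, Eta, Iota, Eta, Eta, Gamma, Lambda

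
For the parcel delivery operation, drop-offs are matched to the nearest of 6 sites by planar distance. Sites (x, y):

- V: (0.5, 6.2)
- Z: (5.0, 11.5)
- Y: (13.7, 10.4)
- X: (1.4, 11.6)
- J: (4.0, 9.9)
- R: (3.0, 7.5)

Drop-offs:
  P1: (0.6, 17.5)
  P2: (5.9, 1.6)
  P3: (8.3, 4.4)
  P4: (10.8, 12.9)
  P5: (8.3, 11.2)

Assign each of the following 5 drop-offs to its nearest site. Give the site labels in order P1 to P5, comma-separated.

X, R, R, Y, Z

P1 → X (d²=35.45)
P2 → R (d²=43.22)
P3 → R (d²=37.70)
P4 → Y (d²=14.66)
P5 → Z (d²=10.98)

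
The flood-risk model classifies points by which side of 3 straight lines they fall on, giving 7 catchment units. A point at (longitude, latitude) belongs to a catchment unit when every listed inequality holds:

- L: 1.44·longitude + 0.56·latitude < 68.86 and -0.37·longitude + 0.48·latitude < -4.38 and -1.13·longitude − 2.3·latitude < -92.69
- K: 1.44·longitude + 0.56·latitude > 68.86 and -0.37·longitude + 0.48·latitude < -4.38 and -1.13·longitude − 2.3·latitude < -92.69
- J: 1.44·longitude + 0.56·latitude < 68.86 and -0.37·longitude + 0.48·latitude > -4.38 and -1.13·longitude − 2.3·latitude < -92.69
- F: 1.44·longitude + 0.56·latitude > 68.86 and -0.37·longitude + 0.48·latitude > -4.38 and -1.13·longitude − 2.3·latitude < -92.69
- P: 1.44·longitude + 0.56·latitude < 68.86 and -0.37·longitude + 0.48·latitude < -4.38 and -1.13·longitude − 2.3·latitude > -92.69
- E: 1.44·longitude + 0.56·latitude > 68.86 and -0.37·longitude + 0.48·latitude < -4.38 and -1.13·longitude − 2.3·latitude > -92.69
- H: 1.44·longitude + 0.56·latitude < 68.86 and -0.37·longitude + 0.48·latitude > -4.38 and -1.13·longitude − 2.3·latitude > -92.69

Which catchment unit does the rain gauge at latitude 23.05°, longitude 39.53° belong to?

1.44·39.53 + 0.56·23.05 = 69.831, which is > 68.86
-0.37·39.53 + 0.48·23.05 = -3.562, which is > -4.38
-1.13·39.53 − 2.3·23.05 = -97.684, which is < -92.69
This sign pattern matches F.

F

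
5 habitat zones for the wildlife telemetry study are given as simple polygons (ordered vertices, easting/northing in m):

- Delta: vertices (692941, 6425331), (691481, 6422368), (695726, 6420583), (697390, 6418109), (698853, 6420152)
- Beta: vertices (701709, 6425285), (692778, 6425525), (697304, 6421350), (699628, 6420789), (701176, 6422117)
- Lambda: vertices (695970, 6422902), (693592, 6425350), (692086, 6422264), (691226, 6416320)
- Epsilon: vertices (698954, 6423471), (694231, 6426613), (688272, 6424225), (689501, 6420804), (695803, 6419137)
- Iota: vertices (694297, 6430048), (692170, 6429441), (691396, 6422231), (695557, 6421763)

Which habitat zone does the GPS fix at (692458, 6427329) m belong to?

Cast a ray rightward from (692458, 6427329). For each polygon, the edges (by vertex number in listed order) whose endpoints lie on opposite sides of northing = 6427329, where each meets that height, and whether that is right or left of the point:
Delta: no edge straddles that height → 0 crossings.
Beta: no edge straddles that height → 0 crossings.
Lambda: no edge straddles that height → 0 crossings.
Epsilon: no edge straddles that height → 0 crossings.
Iota: 2–3 at easting≈691943.3 (left), 4–1 at easting≈694710.5 (right) → 1 crossing.
Only Iota has an odd count, so the point is inside Iota.

Iota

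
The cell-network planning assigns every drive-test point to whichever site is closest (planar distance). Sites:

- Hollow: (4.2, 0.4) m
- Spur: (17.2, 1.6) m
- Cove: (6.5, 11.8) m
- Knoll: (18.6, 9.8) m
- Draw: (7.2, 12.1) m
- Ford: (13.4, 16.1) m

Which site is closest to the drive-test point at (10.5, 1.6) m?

Hollow

Squared distances to each site:
Hollow: 41.130; Spur: 44.890; Cove: 120.040; Knoll: 132.850; Draw: 121.140; Ford: 218.660.
Minimum at Hollow.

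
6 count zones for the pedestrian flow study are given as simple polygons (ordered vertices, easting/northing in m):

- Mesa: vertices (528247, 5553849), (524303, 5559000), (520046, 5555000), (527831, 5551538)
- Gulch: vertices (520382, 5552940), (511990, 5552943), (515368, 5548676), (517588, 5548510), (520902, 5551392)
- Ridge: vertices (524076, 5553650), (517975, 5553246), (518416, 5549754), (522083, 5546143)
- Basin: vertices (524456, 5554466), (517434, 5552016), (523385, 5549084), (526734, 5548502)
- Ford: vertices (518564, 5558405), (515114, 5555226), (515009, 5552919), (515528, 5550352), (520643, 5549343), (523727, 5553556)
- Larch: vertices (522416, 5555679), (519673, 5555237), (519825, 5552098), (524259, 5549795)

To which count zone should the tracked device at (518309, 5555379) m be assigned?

Ford

Cast a ray rightward from (518309, 5555379). For each polygon, the edges (by vertex number in listed order) whose endpoints lie on opposite sides of northing = 5555379, where each meets that height, and whether that is right or left of the point:
Mesa: 1–2 at easting≈527075.5 (right), 2–3 at easting≈520449.4 (right) → 2 crossings.
Gulch: no edge straddles that height → 0 crossings.
Ridge: no edge straddles that height → 0 crossings.
Basin: no edge straddles that height → 0 crossings.
Ford: 1–2 at easting≈515280.0 (left), 6–1 at easting≈521786.0 (right) → 1 crossing.
Larch: 1–2 at easting≈520554.2 (right), 4–1 at easting≈522510.0 (right) → 2 crossings.
Only Ford has an odd count, so the point is inside Ford.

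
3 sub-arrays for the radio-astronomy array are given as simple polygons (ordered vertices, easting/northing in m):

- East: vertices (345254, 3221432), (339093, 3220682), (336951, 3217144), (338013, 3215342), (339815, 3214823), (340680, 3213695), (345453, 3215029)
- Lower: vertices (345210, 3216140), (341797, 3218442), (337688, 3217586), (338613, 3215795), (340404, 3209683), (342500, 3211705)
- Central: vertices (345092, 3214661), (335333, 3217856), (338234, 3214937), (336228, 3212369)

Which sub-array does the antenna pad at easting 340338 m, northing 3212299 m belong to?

Cast a ray rightward from (340338, 3212299). For each polygon, the edges (by vertex number in listed order) whose endpoints lie on opposite sides of northing = 3212299, where each meets that height, and whether that is right or left of the point:
East: no edge straddles that height → 0 crossings.
Lower: 4–5 at easting≈339637.4 (left), 6–1 at easting≈342863.0 (right) → 1 crossing.
Central: no edge straddles that height → 0 crossings.
Only Lower has an odd count, so the point is inside Lower.

Lower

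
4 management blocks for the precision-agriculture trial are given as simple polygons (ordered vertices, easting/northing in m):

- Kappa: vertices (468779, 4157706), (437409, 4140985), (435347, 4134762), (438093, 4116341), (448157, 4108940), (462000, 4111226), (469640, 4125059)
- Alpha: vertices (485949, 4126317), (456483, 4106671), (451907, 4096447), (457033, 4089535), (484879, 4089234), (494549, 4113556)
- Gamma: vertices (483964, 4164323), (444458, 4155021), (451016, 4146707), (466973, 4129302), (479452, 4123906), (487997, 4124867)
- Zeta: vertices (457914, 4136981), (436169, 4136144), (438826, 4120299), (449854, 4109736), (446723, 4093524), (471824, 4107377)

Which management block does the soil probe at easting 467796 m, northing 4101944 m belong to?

Alpha

Cast a ray rightward from (467796, 4101944). For each polygon, the edges (by vertex number in listed order) whose endpoints lie on opposite sides of northing = 4101944, where each meets that height, and whether that is right or left of the point:
Kappa: no edge straddles that height → 0 crossings.
Alpha: 2–3 at easting≈454367.3 (left), 5–6 at easting≈489932.3 (right) → 1 crossing.
Gamma: no edge straddles that height → 0 crossings.
Zeta: 4–5 at easting≈448349.1 (left), 5–6 at easting≈461979.7 (left) → 0 crossings.
Only Alpha has an odd count, so the point is inside Alpha.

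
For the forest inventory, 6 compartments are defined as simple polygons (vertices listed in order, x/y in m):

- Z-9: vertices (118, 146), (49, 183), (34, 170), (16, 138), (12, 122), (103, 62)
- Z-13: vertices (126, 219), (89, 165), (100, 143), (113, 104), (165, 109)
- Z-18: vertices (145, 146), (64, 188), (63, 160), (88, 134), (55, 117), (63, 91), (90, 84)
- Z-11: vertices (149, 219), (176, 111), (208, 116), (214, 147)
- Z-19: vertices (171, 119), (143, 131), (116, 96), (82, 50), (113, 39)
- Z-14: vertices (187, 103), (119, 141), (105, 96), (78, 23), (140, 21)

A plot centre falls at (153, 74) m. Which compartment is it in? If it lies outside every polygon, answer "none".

Z-14

Cast a ray rightward from (153, 74). For each polygon, the edges (by vertex number in listed order) whose endpoints lie on opposite sides of y = 74, where each meets that height, and whether that is right or left of the point:
Z-9: 5–6 at x≈84.8 (left), 6–1 at x≈105.1 (left) → 0 crossings.
Z-13: no edge straddles that height → 0 crossings.
Z-18: no edge straddles that height → 0 crossings.
Z-11: no edge straddles that height → 0 crossings.
Z-19: 3–4 at x≈99.7 (left), 5–1 at x≈138.4 (left) → 0 crossings.
Z-14: 3–4 at x≈96.9 (left), 5–1 at x≈170.4 (right) → 1 crossing.
Only Z-14 has an odd count, so the point is inside Z-14.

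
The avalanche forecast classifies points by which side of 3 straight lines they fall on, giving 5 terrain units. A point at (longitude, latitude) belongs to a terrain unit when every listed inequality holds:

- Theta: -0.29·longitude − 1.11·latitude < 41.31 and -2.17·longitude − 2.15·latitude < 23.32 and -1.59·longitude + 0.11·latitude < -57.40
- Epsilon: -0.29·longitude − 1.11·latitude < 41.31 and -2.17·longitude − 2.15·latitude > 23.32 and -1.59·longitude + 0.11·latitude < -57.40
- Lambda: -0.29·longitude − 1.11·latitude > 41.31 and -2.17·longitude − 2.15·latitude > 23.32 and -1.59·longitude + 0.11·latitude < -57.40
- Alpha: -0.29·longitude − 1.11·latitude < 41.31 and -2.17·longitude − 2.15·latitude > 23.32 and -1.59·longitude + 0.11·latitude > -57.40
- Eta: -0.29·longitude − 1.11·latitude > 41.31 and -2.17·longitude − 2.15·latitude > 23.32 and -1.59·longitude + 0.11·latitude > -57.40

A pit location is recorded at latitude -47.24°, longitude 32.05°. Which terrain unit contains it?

Eta

-0.29·32.05 − 1.11·-47.24 = 43.142, which is > 41.31
-2.17·32.05 − 2.15·-47.24 = 32.018, which is > 23.32
-1.59·32.05 + 0.11·-47.24 = -56.156, which is > -57.40
This sign pattern matches Eta.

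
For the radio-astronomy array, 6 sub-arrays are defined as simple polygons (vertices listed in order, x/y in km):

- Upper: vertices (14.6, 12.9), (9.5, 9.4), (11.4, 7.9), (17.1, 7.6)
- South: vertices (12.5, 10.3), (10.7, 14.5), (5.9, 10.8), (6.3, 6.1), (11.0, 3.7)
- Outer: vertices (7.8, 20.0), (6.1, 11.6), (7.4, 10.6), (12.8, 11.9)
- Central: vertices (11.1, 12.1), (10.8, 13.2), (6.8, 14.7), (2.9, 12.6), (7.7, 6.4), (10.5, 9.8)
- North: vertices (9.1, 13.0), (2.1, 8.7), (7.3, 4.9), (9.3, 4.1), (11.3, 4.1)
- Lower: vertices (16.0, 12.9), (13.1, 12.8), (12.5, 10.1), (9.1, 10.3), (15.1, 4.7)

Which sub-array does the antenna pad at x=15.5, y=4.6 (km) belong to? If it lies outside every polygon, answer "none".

Cast a ray rightward from (15.5, 4.6). For each polygon, the edges (by vertex number in listed order) whose endpoints lie on opposite sides of y = 4.6, where each meets that height, and whether that is right or left of the point:
Upper: no edge straddles that height → 0 crossings.
South: 4–5 at x≈9.24 (left), 5–1 at x≈11.20 (left) → 0 crossings.
Outer: no edge straddles that height → 0 crossings.
Central: no edge straddles that height → 0 crossings.
North: 3–4 at x≈8.05 (left), 5–1 at x≈11.18 (left) → 0 crossings.
Lower: no edge straddles that height → 0 crossings.
All counts are even, so the point lies outside every listed polygon.

none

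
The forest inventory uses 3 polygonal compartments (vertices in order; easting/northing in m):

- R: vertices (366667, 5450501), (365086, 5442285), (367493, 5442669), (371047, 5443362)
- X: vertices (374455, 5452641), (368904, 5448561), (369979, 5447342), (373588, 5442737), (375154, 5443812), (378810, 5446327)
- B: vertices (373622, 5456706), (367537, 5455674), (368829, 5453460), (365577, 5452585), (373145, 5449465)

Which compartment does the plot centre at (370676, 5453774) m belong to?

Cast a ray rightward from (370676, 5453774). For each polygon, the edges (by vertex number in listed order) whose endpoints lie on opposite sides of northing = 5453774, where each meets that height, and whether that is right or left of the point:
R: no edge straddles that height → 0 crossings.
X: no edge straddles that height → 0 crossings.
B: 2–3 at easting≈368645.8 (left), 5–1 at easting≈373428.9 (right) → 1 crossing.
Only B has an odd count, so the point is inside B.

B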